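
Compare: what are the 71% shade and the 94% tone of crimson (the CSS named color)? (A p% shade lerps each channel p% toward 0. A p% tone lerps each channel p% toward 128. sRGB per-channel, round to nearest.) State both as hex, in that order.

#400611, #867a7c

CSS crimson is rgb(220, 20, 60).
71% shade:
  R: 220 + 0.71×(0−220) = 220 − 156.2 = 63.8 → 64
  G: 20 − 14.2 = 5.8 → 6
  B: 60 + 0.71×(0−60) = 60 − 42.6 = 17.4 → 17
  → #400611
94% tone:
  R: 220 + 0.94×(128−220) = 220 − 86.48 = 133.52 → 134
  G: 20 + 0.94×(128−20) = 20 + 101.52 = 121.52 → 122
  B: 60 + 0.94×(128−60) = 60 + 63.92 = 123.92 → 124
  → #867a7c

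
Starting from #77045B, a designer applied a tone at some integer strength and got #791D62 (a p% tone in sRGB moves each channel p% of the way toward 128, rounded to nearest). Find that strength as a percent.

20%

#77045B is rgb(119, 4, 91); #791D62 is rgb(121, 29, 98).
On the G channel (widest range): 29 ≈ 4 + (p/100)(128 − 4), so p ≈ 100×(29 − 4)/(128 − 4) = 2500/124 = 20.16.
p = 20 reproduces all three channels after rounding.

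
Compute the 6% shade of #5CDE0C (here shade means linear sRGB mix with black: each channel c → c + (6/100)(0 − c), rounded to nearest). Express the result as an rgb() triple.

#5CDE0C is rgb(92, 222, 12).
A 6% shade moves each channel 6% toward 0:
  R: 92 − 5.52 = 86.48 → 86
  G: 222 + 0.06×(0−222) = 222 − 13.32 = 208.68 → 209
  B: 12 − 0.72 = 11.28 → 11

rgb(86, 209, 11)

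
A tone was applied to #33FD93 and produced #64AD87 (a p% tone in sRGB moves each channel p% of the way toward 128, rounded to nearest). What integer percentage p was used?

#33FD93 is rgb(51, 253, 147); #64AD87 is rgb(100, 173, 135).
On the G channel (widest range): 173 ≈ 253 + (p/100)(128 − 253), so p ≈ 100×(173 − 253)/(128 − 253) = -8000/-125 = 64.00.
p = 64 reproduces all three channels after rounding.

64%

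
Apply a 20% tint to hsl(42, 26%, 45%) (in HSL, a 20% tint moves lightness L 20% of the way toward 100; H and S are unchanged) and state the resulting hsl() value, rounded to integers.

L moves 20% from 45 toward 100: 45 + 11 = 56 → 56.
H and S are unchanged.

hsl(42, 26%, 56%)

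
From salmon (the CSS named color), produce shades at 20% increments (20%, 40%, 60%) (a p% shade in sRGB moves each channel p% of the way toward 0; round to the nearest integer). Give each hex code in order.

CSS salmon is rgb(250, 128, 114).
20%: (250 − 50 = 200→200, 128 − 25.6 = 102.4→102, 114 − 22.8 = 91.2→91) → #C8665B
40%: (250 − 100 = 150→150, 128 − 51.2 = 76.8→77, 114 − 45.6 = 68.4→68) → #964D44
60%: (250 − 150 = 100→100, 128 − 76.8 = 51.2→51, 114 − 68.4 = 45.6→46) → #64332E

#C8665B, #964D44, #64332E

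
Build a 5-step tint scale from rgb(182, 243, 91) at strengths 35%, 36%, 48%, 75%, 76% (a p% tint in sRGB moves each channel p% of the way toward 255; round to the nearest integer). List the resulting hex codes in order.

#d0f794, #d0f796, #d9f9aa, #edfcd6, #edfcd8

35%: (182 + 25.55 = 207.55→208, 243 + 4.2 = 247.2→247, 91 + 57.4 = 148.4→148) → #d0f794
36%: (182 + 26.28 = 208.28→208, 243 + 4.32 = 247.32→247, 91 + 59.04 = 150.04→150) → #d0f796
48%: (182 + 35.04 = 217.04→217, 243 + 5.76 = 248.76→249, 91 + 78.72 = 169.72→170) → #d9f9aa
75%: (182 + 54.75 = 236.75→237, 243 + 9 = 252→252, 91 + 123 = 214→214) → #edfcd6
76%: (182 + 55.48 = 237.48→237, 243 + 9.12 = 252.12→252, 91 + 124.64 = 215.64→216) → #edfcd8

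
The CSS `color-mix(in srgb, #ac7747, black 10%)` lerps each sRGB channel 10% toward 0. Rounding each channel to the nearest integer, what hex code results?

#9b6b40

#ac7747 is rgb(172, 119, 71).
Lerp each channel 10% toward 0:
  R: 172 + 0.1×(0−172) = 172 − 17.2 = 154.8 → 155
  G: 119 − 11.9 = 107.1 → 107
  B: 71 + 0.1×(0−71) = 71 − 7.1 = 63.9 → 64
rgb(155, 107, 64) = #9b6b40.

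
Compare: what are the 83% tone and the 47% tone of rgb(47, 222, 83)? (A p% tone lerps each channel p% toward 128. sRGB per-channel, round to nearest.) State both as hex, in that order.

#729078, #55B268

83% tone:
  R: 47 + 67.23 = 114.23 → 114
  G: 222 − 78.02 = 143.98 → 144
  B: 83 + 37.35 = 120.35 → 120
  → #729078
47% tone:
  R: 47 + 0.47×(128−47) = 47 + 38.07 = 85.07 → 85
  G: 222 + 0.47×(128−222) = 222 − 44.18 = 177.82 → 178
  B: 83 + 21.15 = 104.15 → 104
  → #55B268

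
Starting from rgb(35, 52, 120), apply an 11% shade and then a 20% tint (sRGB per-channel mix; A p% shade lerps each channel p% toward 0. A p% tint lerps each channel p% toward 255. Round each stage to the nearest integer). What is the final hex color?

#4c5889

Lerp each channel 11% toward 0:
  R: 35 + 0.11×(0−35) = 35 − 3.85 = 31.15 → 31
  G: 52 − 5.72 = 46.28 → 46
  B: 120 + 0.11×(0−120) = 120 − 13.2 = 106.8 → 107
After the shade: rgb(31, 46, 107) = #1f2e6b.
A 20% tint moves each channel 20% toward 255:
  R: 31 + 44.8 = 75.8 → 76
  G: 46 + 0.2×(255−46) = 46 + 41.8 = 87.8 → 88
  B: 107 + 0.2×(255−107) = 107 + 29.6 = 136.6 → 137
rgb(76, 88, 137) = #4c5889.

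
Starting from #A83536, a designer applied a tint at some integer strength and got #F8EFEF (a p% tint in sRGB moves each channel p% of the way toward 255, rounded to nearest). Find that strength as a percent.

#A83536 is rgb(168, 53, 54); #F8EFEF is rgb(248, 239, 239).
On the G channel (widest range): 239 ≈ 53 + (p/100)(255 − 53), so p ≈ 100×(239 − 53)/(255 − 53) = 18600/202 = 92.08.
p = 92 reproduces all three channels after rounding.

92%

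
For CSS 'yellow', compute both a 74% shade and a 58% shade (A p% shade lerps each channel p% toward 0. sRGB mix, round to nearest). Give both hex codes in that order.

#424200, #6B6B00

CSS yellow is rgb(255, 255, 0).
74% shade:
  R: 255 − 188.7 = 66.3 → 66
  G: 255 − 188.7 = 66.3 → 66
  B: 0 + 0.74×(0−0) = 0 + 0 = 0 → 0
  → #424200
58% shade:
  R: 255 − 147.9 = 107.1 → 107
  G: 255 − 147.9 = 107.1 → 107
  B: 0 + 0.58×(0−0) = 0 + 0 = 0 → 0
  → #6B6B00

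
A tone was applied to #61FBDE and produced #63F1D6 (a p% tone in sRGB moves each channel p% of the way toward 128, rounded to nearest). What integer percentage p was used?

8%

#61FBDE is rgb(97, 251, 222); #63F1D6 is rgb(99, 241, 214).
On the G channel (widest range): 241 ≈ 251 + (p/100)(128 − 251), so p ≈ 100×(241 − 251)/(128 − 251) = -1000/-123 = 8.13.
p = 8 reproduces all three channels after rounding.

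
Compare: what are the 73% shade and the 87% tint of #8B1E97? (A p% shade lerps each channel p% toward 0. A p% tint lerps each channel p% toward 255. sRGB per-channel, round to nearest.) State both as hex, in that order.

#260829, #F0E2F1

#8B1E97 is rgb(139, 30, 151).
73% shade:
  R: 139 + 0.73×(0−139) = 139 − 101.47 = 37.53 → 38
  G: 30 + 0.73×(0−30) = 30 − 21.9 = 8.1 → 8
  B: 151 − 110.23 = 40.77 → 41
  → #260829
87% tint:
  R: 139 + 100.92 = 239.92 → 240
  G: 30 + 0.87×(255−30) = 30 + 195.75 = 225.75 → 226
  B: 151 + 0.87×(255−151) = 151 + 90.48 = 241.48 → 241
  → #F0E2F1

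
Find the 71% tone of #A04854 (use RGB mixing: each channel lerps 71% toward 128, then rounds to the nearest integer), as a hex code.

#A04854 is rgb(160, 72, 84).
A 71% tone moves each channel 71% toward 128:
  R: 160 − 22.72 = 137.28 → 137
  G: 72 + 0.71×(128−72) = 72 + 39.76 = 111.76 → 112
  B: 84 + 0.71×(128−84) = 84 + 31.24 = 115.24 → 115
rgb(137, 112, 115) = #897073.

#897073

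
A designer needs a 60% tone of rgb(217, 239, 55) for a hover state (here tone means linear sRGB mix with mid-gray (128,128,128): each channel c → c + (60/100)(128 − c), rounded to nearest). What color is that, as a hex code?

A 60% tone moves each channel 60% toward 128:
  R: 217 + 0.6×(128−217) = 217 − 53.4 = 163.6 → 164
  G: 239 − 66.6 = 172.4 → 172
  B: 55 + 0.6×(128−55) = 55 + 43.8 = 98.8 → 99
rgb(164, 172, 99) = #a4ac63.

#a4ac63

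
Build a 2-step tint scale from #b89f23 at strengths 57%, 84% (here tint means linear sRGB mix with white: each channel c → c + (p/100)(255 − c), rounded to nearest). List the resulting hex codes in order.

#e0d6a0, #f4f0dc

#b89f23 is rgb(184, 159, 35).
57%: (184 + 40.47 = 224.47→224, 159 + 54.72 = 213.72→214, 35 + 125.4 = 160.4→160) → #e0d6a0
84%: (184 + 59.64 = 243.64→244, 159 + 80.64 = 239.64→240, 35 + 184.8 = 219.8→220) → #f4f0dc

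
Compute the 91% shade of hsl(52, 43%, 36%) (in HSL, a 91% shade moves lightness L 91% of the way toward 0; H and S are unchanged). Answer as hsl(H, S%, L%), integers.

hsl(52, 43%, 3%)

L moves 91% from 36 toward 0: 36 − 32.76 = 3.24 → 3.
H and S are unchanged.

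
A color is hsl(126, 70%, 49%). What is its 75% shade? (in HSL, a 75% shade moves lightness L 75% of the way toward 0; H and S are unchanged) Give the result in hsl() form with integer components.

hsl(126, 70%, 12%)

L moves 75% from 49 toward 0: 49 − 36.75 = 12.25 → 12.
H and S are unchanged.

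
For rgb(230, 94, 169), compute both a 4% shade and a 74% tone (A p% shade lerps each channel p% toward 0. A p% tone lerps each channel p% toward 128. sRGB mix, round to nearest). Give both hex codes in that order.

#DD5AA2, #9B778B

4% shade:
  R: 230 − 9.2 = 220.8 → 221
  G: 94 + 0.04×(0−94) = 94 − 3.76 = 90.24 → 90
  B: 169 − 6.76 = 162.24 → 162
  → #DD5AA2
74% tone:
  R: 230 + 0.74×(128−230) = 230 − 75.48 = 154.52 → 155
  G: 94 + 25.16 = 119.16 → 119
  B: 169 − 30.34 = 138.66 → 139
  → #9B778B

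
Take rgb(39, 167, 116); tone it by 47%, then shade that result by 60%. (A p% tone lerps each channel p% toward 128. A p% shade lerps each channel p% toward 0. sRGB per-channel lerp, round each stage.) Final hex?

Lerp each channel 47% toward 128:
  R: 39 + 0.47×(128−39) = 39 + 41.83 = 80.83 → 81
  G: 167 + 0.47×(128−167) = 167 − 18.33 = 148.67 → 149
  B: 116 + 0.47×(128−116) = 116 + 5.64 = 121.64 → 122
After the tone: rgb(81, 149, 122) = #51957a.
A 60% shade moves each channel 60% toward 0:
  R: 81 + 0.6×(0−81) = 81 − 48.6 = 32.4 → 32
  G: 149 + 0.6×(0−149) = 149 − 89.4 = 59.6 → 60
  B: 122 + 0.6×(0−122) = 122 − 73.2 = 48.8 → 49
rgb(32, 60, 49) = #203c31.

#203c31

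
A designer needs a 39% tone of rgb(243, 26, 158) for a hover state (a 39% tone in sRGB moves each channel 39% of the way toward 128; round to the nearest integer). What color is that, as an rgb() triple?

rgb(198, 66, 146)

Lerp each channel 39% toward 128:
  R: 243 − 44.85 = 198.15 → 198
  G: 26 + 39.78 = 65.78 → 66
  B: 158 + 0.39×(128−158) = 158 − 11.7 = 146.3 → 146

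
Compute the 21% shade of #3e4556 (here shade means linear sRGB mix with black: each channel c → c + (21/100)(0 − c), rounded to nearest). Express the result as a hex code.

#313744

#3e4556 is rgb(62, 69, 86).
Per channel, c → c + 0.21(0 − c):
  R: 62 − 13.02 = 48.98 → 49
  G: 69 + 0.21×(0−69) = 69 − 14.49 = 54.51 → 55
  B: 86 + 0.21×(0−86) = 86 − 18.06 = 67.94 → 68
rgb(49, 55, 68) = #313744.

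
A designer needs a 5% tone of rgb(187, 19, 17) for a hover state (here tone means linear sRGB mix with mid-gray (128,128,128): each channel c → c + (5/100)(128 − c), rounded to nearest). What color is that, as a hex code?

#B81817

Per channel, c → c + 0.05(128 − c):
  R: 187 − 2.95 = 184.05 → 184
  G: 19 + 5.45 = 24.45 → 24
  B: 17 + 5.55 = 22.55 → 23
rgb(184, 24, 23) = #B81817.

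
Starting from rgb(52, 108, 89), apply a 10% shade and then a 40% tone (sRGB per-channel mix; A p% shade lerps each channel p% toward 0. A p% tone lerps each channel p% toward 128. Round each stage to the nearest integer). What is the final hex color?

#4f6d63

A 10% shade moves each channel 10% toward 0:
  R: 52 + 0.1×(0−52) = 52 − 5.2 = 46.8 → 47
  G: 108 − 10.8 = 97.2 → 97
  B: 89 − 8.9 = 80.1 → 80
After the shade: rgb(47, 97, 80) = #2f6150.
A 40% tone moves each channel 40% toward 128:
  R: 47 + 0.4×(128−47) = 47 + 32.4 = 79.4 → 79
  G: 97 + 0.4×(128−97) = 97 + 12.4 = 109.4 → 109
  B: 80 + 19.2 = 99.2 → 99
rgb(79, 109, 99) = #4f6d63.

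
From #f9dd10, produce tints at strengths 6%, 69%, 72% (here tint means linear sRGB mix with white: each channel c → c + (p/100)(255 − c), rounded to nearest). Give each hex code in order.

#f9dd10 is rgb(249, 221, 16).
6%: (249→249, 221 + 2.04 = 223.04→223, 16 + 14.34 = 30.34→30) → #f9df1e
69%: (249 + 4.14 = 253.14→253, 221 + 23.46 = 244.46→244, 16 + 164.91 = 180.91→181) → #fdf4b5
72%: (249 + 4.32 = 253.32→253, 221 + 24.48 = 245.48→245, 16 + 172.08 = 188.08→188) → #fdf5bc

#f9df1e, #fdf4b5, #fdf5bc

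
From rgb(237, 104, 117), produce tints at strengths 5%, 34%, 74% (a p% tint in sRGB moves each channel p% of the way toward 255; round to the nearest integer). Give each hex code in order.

#EE707C, #F39BA4, #FAD8DB

5%: (237 + 0.9 = 237.9→238, 104 + 7.55 = 111.55→112, 117 + 6.9 = 123.9→124) → #EE707C
34%: (237 + 6.12 = 243.12→243, 104 + 51.34 = 155.34→155, 117 + 46.92 = 163.92→164) → #F39BA4
74%: (237 + 13.32 = 250.32→250, 104 + 111.74 = 215.74→216, 117 + 102.12 = 219.12→219) → #FAD8DB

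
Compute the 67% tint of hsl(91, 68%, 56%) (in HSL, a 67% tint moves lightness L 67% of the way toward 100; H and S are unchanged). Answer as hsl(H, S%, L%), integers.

L moves 67% from 56 toward 100: 56 + 29.48 = 85.48 → 85.
H and S are unchanged.

hsl(91, 68%, 85%)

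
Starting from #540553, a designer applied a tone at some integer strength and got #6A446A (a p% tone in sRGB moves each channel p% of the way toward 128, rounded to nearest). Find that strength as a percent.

#540553 is rgb(84, 5, 83); #6A446A is rgb(106, 68, 106).
On the G channel (widest range): 68 ≈ 5 + (p/100)(128 − 5), so p ≈ 100×(68 − 5)/(128 − 5) = 6300/123 = 51.22.
p = 51 reproduces all three channels after rounding.

51%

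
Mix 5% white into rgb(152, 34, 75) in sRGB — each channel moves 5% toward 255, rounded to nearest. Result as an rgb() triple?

rgb(157, 45, 84)

Per channel, c → c + 0.05(255 − c):
  R: 152 + 0.05×(255−152) = 152 + 5.15 = 157.15 → 157
  G: 34 + 11.05 = 45.05 → 45
  B: 75 + 0.05×(255−75) = 75 + 9 = 84 → 84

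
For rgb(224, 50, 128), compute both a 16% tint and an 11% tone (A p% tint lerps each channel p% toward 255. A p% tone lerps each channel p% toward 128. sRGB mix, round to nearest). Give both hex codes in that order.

#e55394, #d53b80

16% tint:
  R: 224 + 0.16×(255−224) = 224 + 4.96 = 228.96 → 229
  G: 50 + 32.8 = 82.8 → 83
  B: 128 + 0.16×(255−128) = 128 + 20.32 = 148.32 → 148
  → #e55394
11% tone:
  R: 224 + 0.11×(128−224) = 224 − 10.56 = 213.44 → 213
  G: 50 + 8.58 = 58.58 → 59
  B: 128 + 0.11×(128−128) = 128 + 0 = 128 → 128
  → #d53b80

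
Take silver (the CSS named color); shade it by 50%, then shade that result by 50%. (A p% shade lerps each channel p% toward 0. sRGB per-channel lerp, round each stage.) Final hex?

CSS silver is rgb(192, 192, 192).
Per channel, c → c + 0.5(0 − c):
  R: 192 + 0.5×(0−192) = 192 − 96 = 96 → 96
  G: 192 − 96 = 96 → 96
  B: 192 − 96 = 96 → 96
After the shade: rgb(96, 96, 96) = #606060.
Per channel, c → c + 0.5(0 − c):
  R: 96 − 48 = 48 → 48
  G: 96 + 0.5×(0−96) = 96 − 48 = 48 → 48
  B: 96 − 48 = 48 → 48
rgb(48, 48, 48) = #303030.

#303030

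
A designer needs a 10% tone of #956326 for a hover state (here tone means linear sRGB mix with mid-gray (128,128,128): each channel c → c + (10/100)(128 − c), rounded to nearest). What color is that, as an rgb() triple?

#956326 is rgb(149, 99, 38).
Per channel, c → c + 0.1(128 − c):
  R: 149 + 0.1×(128−149) = 149 − 2.1 = 146.9 → 147
  G: 99 + 0.1×(128−99) = 99 + 2.9 = 101.9 → 102
  B: 38 + 0.1×(128−38) = 38 + 9 = 47 → 47

rgb(147, 102, 47)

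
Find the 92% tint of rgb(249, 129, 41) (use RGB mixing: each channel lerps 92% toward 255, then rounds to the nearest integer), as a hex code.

Lerp each channel 92% toward 255:
  R: 249 + 0.92×(255−249) = 249 + 5.52 = 254.52 → 255
  G: 129 + 0.92×(255−129) = 129 + 115.92 = 244.92 → 245
  B: 41 + 0.92×(255−41) = 41 + 196.88 = 237.88 → 238
rgb(255, 245, 238) = #FFF5EE.

#FFF5EE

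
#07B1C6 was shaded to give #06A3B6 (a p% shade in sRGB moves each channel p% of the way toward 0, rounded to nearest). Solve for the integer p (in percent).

8%

#07B1C6 is rgb(7, 177, 198); #06A3B6 is rgb(6, 163, 182).
On the B channel (widest range): 182 ≈ 198 + (p/100)(0 − 198), so p ≈ 100×(182 − 198)/(0 − 198) = -1600/-198 = 8.08.
p = 8 reproduces all three channels after rounding.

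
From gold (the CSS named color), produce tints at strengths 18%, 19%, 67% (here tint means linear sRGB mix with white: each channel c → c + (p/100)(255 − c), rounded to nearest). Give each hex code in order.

#FFDE2E, #FFDF30, #FFF2AB

CSS gold is rgb(255, 215, 0).
18%: (255→255, 215 + 7.2 = 222.2→222, 0 + 45.9 = 45.9→46) → #FFDE2E
19%: (255→255, 215 + 7.6 = 222.6→223, 0 + 48.45 = 48.45→48) → #FFDF30
67%: (255→255, 215 + 26.8 = 241.8→242, 0 + 170.85 = 170.85→171) → #FFF2AB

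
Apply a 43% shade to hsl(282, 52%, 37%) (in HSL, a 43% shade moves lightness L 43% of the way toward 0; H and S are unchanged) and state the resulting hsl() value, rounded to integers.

L moves 43% from 37 toward 0: 37 − 15.91 = 21.09 → 21.
H and S are unchanged.

hsl(282, 52%, 21%)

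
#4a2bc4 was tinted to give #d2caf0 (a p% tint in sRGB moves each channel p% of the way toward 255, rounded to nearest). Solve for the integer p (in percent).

75%

#4a2bc4 is rgb(74, 43, 196); #d2caf0 is rgb(210, 202, 240).
On the G channel (widest range): 202 ≈ 43 + (p/100)(255 − 43), so p ≈ 100×(202 − 43)/(255 − 43) = 15900/212 = 75.00.
p = 75 reproduces all three channels after rounding.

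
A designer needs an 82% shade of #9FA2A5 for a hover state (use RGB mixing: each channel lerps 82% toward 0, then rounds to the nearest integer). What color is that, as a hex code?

#9FA2A5 is rgb(159, 162, 165).
Per channel, c → c + 0.82(0 − c):
  R: 159 + 0.82×(0−159) = 159 − 130.38 = 28.62 → 29
  G: 162 + 0.82×(0−162) = 162 − 132.84 = 29.16 → 29
  B: 165 − 135.3 = 29.7 → 30
rgb(29, 29, 30) = #1D1D1E.

#1D1D1E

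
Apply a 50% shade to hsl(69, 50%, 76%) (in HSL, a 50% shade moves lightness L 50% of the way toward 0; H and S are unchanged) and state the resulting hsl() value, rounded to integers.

L moves 50% from 76 toward 0: 76 − 38 = 38 → 38.
H and S are unchanged.

hsl(69, 50%, 38%)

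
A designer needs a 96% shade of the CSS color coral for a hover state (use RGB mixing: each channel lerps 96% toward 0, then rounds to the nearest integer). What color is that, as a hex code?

CSS coral is rgb(255, 127, 80).
Lerp each channel 96% toward 0:
  R: 255 + 0.96×(0−255) = 255 − 244.8 = 10.2 → 10
  G: 127 − 121.92 = 5.08 → 5
  B: 80 + 0.96×(0−80) = 80 − 76.8 = 3.2 → 3
rgb(10, 5, 3) = #0A0503.

#0A0503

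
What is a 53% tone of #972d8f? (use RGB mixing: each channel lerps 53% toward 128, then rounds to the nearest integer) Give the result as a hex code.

#972d8f is rgb(151, 45, 143).
Lerp each channel 53% toward 128:
  R: 151 − 12.19 = 138.81 → 139
  G: 45 + 0.53×(128−45) = 45 + 43.99 = 88.99 → 89
  B: 143 + 0.53×(128−143) = 143 − 7.95 = 135.05 → 135
rgb(139, 89, 135) = #8b5987.

#8b5987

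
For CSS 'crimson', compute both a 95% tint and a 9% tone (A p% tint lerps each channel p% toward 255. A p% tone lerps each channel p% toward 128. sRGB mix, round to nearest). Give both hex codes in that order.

CSS crimson is rgb(220, 20, 60).
95% tint:
  R: 220 + 0.95×(255−220) = 220 + 33.25 = 253.25 → 253
  G: 20 + 223.25 = 243.25 → 243
  B: 60 + 0.95×(255−60) = 60 + 185.25 = 245.25 → 245
  → #FDF3F5
9% tone:
  R: 220 − 8.28 = 211.72 → 212
  G: 20 + 0.09×(128−20) = 20 + 9.72 = 29.72 → 30
  B: 60 + 6.12 = 66.12 → 66
  → #D41E42

#FDF3F5, #D41E42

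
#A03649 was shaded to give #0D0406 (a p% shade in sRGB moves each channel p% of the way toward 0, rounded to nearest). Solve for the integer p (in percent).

92%

#A03649 is rgb(160, 54, 73); #0D0406 is rgb(13, 4, 6).
On the R channel (widest range): 13 ≈ 160 + (p/100)(0 − 160), so p ≈ 100×(13 − 160)/(0 − 160) = -14700/-160 = 91.88.
p = 92 reproduces all three channels after rounding.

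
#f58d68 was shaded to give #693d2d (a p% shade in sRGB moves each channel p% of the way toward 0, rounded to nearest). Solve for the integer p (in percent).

#f58d68 is rgb(245, 141, 104); #693d2d is rgb(105, 61, 45).
On the R channel (widest range): 105 ≈ 245 + (p/100)(0 − 245), so p ≈ 100×(105 − 245)/(0 − 245) = -14000/-245 = 57.14.
p = 57 reproduces all three channels after rounding.

57%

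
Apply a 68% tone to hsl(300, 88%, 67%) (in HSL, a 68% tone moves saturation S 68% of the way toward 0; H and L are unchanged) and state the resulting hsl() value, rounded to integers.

S moves 68% from 88 toward 0: 88 − 59.84 = 28.16 → 28.
H and L are unchanged.

hsl(300, 28%, 67%)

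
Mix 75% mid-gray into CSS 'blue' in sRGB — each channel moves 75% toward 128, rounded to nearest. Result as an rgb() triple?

rgb(96, 96, 160)

CSS blue is rgb(0, 0, 255).
A 75% tone moves each channel 75% toward 128:
  R: 0 + 0.75×(128−0) = 0 + 96 = 96 → 96
  G: 0 + 0.75×(128−0) = 0 + 96 = 96 → 96
  B: 255 − 95.25 = 159.75 → 160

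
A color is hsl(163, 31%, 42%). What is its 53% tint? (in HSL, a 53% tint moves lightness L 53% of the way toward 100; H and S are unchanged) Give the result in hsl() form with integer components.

hsl(163, 31%, 73%)

L moves 53% from 42 toward 100: 42 + 30.74 = 72.74 → 73.
H and S are unchanged.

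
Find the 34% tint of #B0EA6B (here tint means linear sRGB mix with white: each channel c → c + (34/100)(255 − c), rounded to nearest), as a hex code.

#B0EA6B is rgb(176, 234, 107).
A 34% tint moves each channel 34% toward 255:
  R: 176 + 0.34×(255−176) = 176 + 26.86 = 202.86 → 203
  G: 234 + 0.34×(255−234) = 234 + 7.14 = 241.14 → 241
  B: 107 + 50.32 = 157.32 → 157
rgb(203, 241, 157) = #CBF19D.

#CBF19D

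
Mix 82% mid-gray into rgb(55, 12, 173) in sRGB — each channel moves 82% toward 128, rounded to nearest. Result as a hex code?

#736b88

Lerp each channel 82% toward 128:
  R: 55 + 59.86 = 114.86 → 115
  G: 12 + 95.12 = 107.12 → 107
  B: 173 + 0.82×(128−173) = 173 − 36.9 = 136.1 → 136
rgb(115, 107, 136) = #736b88.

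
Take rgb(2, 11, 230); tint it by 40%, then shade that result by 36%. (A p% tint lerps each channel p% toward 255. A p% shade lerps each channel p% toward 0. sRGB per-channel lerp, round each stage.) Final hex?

#42469a

A 40% tint moves each channel 40% toward 255:
  R: 2 + 0.4×(255−2) = 2 + 101.2 = 103.2 → 103
  G: 11 + 97.6 = 108.6 → 109
  B: 230 + 10 = 240 → 240
After the tint: rgb(103, 109, 240) = #676df0.
A 36% shade moves each channel 36% toward 0:
  R: 103 − 37.08 = 65.92 → 66
  G: 109 + 0.36×(0−109) = 109 − 39.24 = 69.76 → 70
  B: 240 + 0.36×(0−240) = 240 − 86.4 = 153.6 → 154
rgb(66, 70, 154) = #42469a.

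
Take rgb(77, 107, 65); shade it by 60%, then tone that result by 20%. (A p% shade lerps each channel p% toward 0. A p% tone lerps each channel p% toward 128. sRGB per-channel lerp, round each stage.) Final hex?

Lerp each channel 60% toward 0:
  R: 77 + 0.6×(0−77) = 77 − 46.2 = 30.8 → 31
  G: 107 + 0.6×(0−107) = 107 − 64.2 = 42.8 → 43
  B: 65 − 39 = 26 → 26
After the shade: rgb(31, 43, 26) = #1F2B1A.
Lerp each channel 20% toward 128:
  R: 31 + 0.2×(128−31) = 31 + 19.4 = 50.4 → 50
  G: 43 + 0.2×(128−43) = 43 + 17 = 60 → 60
  B: 26 + 20.4 = 46.4 → 46
rgb(50, 60, 46) = #323C2E.

#323C2E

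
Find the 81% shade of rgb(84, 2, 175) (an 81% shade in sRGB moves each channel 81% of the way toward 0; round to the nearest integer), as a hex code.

#100021

An 81% shade moves each channel 81% toward 0:
  R: 84 + 0.81×(0−84) = 84 − 68.04 = 15.96 → 16
  G: 2 − 1.62 = 0.38 → 0
  B: 175 − 141.75 = 33.25 → 33
rgb(16, 0, 33) = #100021.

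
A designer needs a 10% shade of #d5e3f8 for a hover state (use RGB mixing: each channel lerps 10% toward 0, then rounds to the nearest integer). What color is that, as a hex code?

#c0ccdf

#d5e3f8 is rgb(213, 227, 248).
Lerp each channel 10% toward 0:
  R: 213 + 0.1×(0−213) = 213 − 21.3 = 191.7 → 192
  G: 227 − 22.7 = 204.3 → 204
  B: 248 − 24.8 = 223.2 → 223
rgb(192, 204, 223) = #c0ccdf.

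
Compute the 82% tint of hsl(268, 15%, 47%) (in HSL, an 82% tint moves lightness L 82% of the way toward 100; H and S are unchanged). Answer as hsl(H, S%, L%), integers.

hsl(268, 15%, 90%)

L moves 82% from 47 toward 100: 47 + 43.46 = 90.46 → 90.
H and S are unchanged.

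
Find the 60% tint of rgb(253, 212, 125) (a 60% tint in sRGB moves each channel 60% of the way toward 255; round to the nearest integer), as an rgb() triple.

rgb(254, 238, 203)

A 60% tint moves each channel 60% toward 255:
  R: 253 + 1.2 = 254.2 → 254
  G: 212 + 0.6×(255−212) = 212 + 25.8 = 237.8 → 238
  B: 125 + 78 = 203 → 203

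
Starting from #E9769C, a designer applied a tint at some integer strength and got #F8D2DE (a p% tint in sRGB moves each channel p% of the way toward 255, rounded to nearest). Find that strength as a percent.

#E9769C is rgb(233, 118, 156); #F8D2DE is rgb(248, 210, 222).
On the G channel (widest range): 210 ≈ 118 + (p/100)(255 − 118), so p ≈ 100×(210 − 118)/(255 − 118) = 9200/137 = 67.15.
p = 67 reproduces all three channels after rounding.

67%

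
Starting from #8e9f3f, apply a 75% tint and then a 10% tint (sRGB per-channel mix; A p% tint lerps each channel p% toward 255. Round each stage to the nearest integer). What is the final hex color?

#8e9f3f is rgb(142, 159, 63).
A 75% tint moves each channel 75% toward 255:
  R: 142 + 0.75×(255−142) = 142 + 84.75 = 226.75 → 227
  G: 159 + 0.75×(255−159) = 159 + 72 = 231 → 231
  B: 63 + 0.75×(255−63) = 63 + 144 = 207 → 207
After the tint: rgb(227, 231, 207) = #e3e7cf.
A 10% tint moves each channel 10% toward 255:
  R: 227 + 0.1×(255−227) = 227 + 2.8 = 229.8 → 230
  G: 231 + 0.1×(255−231) = 231 + 2.4 = 233.4 → 233
  B: 207 + 0.1×(255−207) = 207 + 4.8 = 211.8 → 212
rgb(230, 233, 212) = #e6e9d4.

#e6e9d4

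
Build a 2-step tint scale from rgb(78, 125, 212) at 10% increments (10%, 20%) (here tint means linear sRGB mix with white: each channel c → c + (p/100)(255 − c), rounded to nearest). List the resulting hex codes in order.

10%: (78 + 17.7 = 95.7→96, 125 + 13 = 138→138, 212 + 4.3 = 216.3→216) → #608AD8
20%: (78 + 35.4 = 113.4→113, 125 + 26 = 151→151, 212 + 8.6 = 220.6→221) → #7197DD

#608AD8, #7197DD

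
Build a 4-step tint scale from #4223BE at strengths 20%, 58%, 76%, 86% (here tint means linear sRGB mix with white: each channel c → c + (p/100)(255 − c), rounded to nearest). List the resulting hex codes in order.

#4223BE is rgb(66, 35, 190).
20%: (66 + 37.8 = 103.8→104, 35 + 44 = 79→79, 190 + 13 = 203→203) → #684FCB
58%: (66 + 109.62 = 175.62→176, 35 + 127.6 = 162.6→163, 190 + 37.7 = 227.7→228) → #B0A3E4
76%: (66 + 143.64 = 209.64→210, 35 + 167.2 = 202.2→202, 190 + 49.4 = 239.4→239) → #D2CAEF
86%: (66 + 162.54 = 228.54→229, 35 + 189.2 = 224.2→224, 190 + 55.9 = 245.9→246) → #E5E0F6

#684FCB, #B0A3E4, #D2CAEF, #E5E0F6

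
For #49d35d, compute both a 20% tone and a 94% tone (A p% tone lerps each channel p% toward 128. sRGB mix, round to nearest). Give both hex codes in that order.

#54c264, #7d857e

#49d35d is rgb(73, 211, 93).
20% tone:
  R: 73 + 11 = 84 → 84
  G: 211 − 16.6 = 194.4 → 194
  B: 93 + 0.2×(128−93) = 93 + 7 = 100 → 100
  → #54c264
94% tone:
  R: 73 + 51.7 = 124.7 → 125
  G: 211 + 0.94×(128−211) = 211 − 78.02 = 132.98 → 133
  B: 93 + 32.9 = 125.9 → 126
  → #7d857e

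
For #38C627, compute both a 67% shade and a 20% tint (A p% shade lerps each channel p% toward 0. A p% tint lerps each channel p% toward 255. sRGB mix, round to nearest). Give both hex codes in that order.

#12410D, #60D152

#38C627 is rgb(56, 198, 39).
67% shade:
  R: 56 − 37.52 = 18.48 → 18
  G: 198 − 132.66 = 65.34 → 65
  B: 39 − 26.13 = 12.87 → 13
  → #12410D
20% tint:
  R: 56 + 0.2×(255−56) = 56 + 39.8 = 95.8 → 96
  G: 198 + 11.4 = 209.4 → 209
  B: 39 + 43.2 = 82.2 → 82
  → #60D152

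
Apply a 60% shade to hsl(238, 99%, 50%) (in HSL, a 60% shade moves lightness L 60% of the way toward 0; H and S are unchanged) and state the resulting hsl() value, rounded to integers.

L moves 60% from 50 toward 0: 50 − 30 = 20 → 20.
H and S are unchanged.

hsl(238, 99%, 20%)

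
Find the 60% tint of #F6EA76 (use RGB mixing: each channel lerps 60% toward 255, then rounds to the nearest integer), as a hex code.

#FBF7C8

#F6EA76 is rgb(246, 234, 118).
Lerp each channel 60% toward 255:
  R: 246 + 5.4 = 251.4 → 251
  G: 234 + 0.6×(255−234) = 234 + 12.6 = 246.6 → 247
  B: 118 + 82.2 = 200.2 → 200
rgb(251, 247, 200) = #FBF7C8.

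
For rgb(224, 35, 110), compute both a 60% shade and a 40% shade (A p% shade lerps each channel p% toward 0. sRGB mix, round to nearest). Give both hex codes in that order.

60% shade:
  R: 224 − 134.4 = 89.6 → 90
  G: 35 + 0.6×(0−35) = 35 − 21 = 14 → 14
  B: 110 + 0.6×(0−110) = 110 − 66 = 44 → 44
  → #5A0E2C
40% shade:
  R: 224 − 89.6 = 134.4 → 134
  G: 35 + 0.4×(0−35) = 35 − 14 = 21 → 21
  B: 110 + 0.4×(0−110) = 110 − 44 = 66 → 66
  → #861542

#5A0E2C, #861542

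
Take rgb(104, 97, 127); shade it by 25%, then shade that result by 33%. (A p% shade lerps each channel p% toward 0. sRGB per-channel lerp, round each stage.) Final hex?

#343140

A 25% shade moves each channel 25% toward 0:
  R: 104 − 26 = 78 → 78
  G: 97 + 0.25×(0−97) = 97 − 24.25 = 72.75 → 73
  B: 127 + 0.25×(0−127) = 127 − 31.75 = 95.25 → 95
After the shade: rgb(78, 73, 95) = #4e495f.
Lerp each channel 33% toward 0:
  R: 78 + 0.33×(0−78) = 78 − 25.74 = 52.26 → 52
  G: 73 + 0.33×(0−73) = 73 − 24.09 = 48.91 → 49
  B: 95 + 0.33×(0−95) = 95 − 31.35 = 63.65 → 64
rgb(52, 49, 64) = #343140.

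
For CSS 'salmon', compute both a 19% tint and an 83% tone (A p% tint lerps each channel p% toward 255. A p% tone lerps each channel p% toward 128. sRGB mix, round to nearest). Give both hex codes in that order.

CSS salmon is rgb(250, 128, 114).
19% tint:
  R: 250 + 0.19×(255−250) = 250 + 0.95 = 250.95 → 251
  G: 128 + 0.19×(255−128) = 128 + 24.13 = 152.13 → 152
  B: 114 + 26.79 = 140.79 → 141
  → #fb988d
83% tone:
  R: 250 + 0.83×(128−250) = 250 − 101.26 = 148.74 → 149
  G: 128 + 0 = 128 → 128
  B: 114 + 0.83×(128−114) = 114 + 11.62 = 125.62 → 126
  → #95807e

#fb988d, #95807e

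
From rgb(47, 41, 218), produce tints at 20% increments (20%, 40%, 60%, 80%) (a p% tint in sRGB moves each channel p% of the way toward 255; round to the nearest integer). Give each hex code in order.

#5954e1, #827fe9, #aca9f0, #d5d4f8

20%: (47 + 41.6 = 88.6→89, 41 + 42.8 = 83.8→84, 218 + 7.4 = 225.4→225) → #5954e1
40%: (47 + 83.2 = 130.2→130, 41 + 85.6 = 126.6→127, 218 + 14.8 = 232.8→233) → #827fe9
60%: (47 + 124.8 = 171.8→172, 41 + 128.4 = 169.4→169, 218 + 22.2 = 240.2→240) → #aca9f0
80%: (47 + 166.4 = 213.4→213, 41 + 171.2 = 212.2→212, 218 + 29.6 = 247.6→248) → #d5d4f8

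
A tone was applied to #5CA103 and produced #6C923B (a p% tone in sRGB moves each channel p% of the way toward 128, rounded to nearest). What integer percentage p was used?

45%

#5CA103 is rgb(92, 161, 3); #6C923B is rgb(108, 146, 59).
On the B channel (widest range): 59 ≈ 3 + (p/100)(128 − 3), so p ≈ 100×(59 − 3)/(128 − 3) = 5600/125 = 44.80.
p = 45 reproduces all three channels after rounding.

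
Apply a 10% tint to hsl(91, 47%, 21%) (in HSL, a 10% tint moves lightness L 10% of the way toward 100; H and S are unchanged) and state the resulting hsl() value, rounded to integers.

hsl(91, 47%, 29%)

L moves 10% from 21 toward 100: 21 + 7.9 = 28.9 → 29.
H and S are unchanged.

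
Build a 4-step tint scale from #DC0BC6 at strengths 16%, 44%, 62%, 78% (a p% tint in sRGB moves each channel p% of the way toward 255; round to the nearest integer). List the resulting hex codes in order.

#DC0BC6 is rgb(220, 11, 198).
16%: (220 + 5.6 = 225.6→226, 11 + 39.04 = 50.04→50, 198 + 9.12 = 207.12→207) → #E232CF
44%: (220 + 15.4 = 235.4→235, 11 + 107.36 = 118.36→118, 198 + 25.08 = 223.08→223) → #EB76DF
62%: (220 + 21.7 = 241.7→242, 11 + 151.28 = 162.28→162, 198 + 35.34 = 233.34→233) → #F2A2E9
78%: (220 + 27.3 = 247.3→247, 11 + 190.32 = 201.32→201, 198 + 44.46 = 242.46→242) → #F7C9F2

#E232CF, #EB76DF, #F2A2E9, #F7C9F2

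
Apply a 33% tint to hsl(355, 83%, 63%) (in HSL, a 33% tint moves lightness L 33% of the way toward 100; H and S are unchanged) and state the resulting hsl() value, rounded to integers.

hsl(355, 83%, 75%)

L moves 33% from 63 toward 100: 63 + 12.21 = 75.21 → 75.
H and S are unchanged.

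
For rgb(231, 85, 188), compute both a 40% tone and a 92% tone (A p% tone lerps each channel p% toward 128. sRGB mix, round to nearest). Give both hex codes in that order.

#be66a4, #887d85

40% tone:
  R: 231 + 0.4×(128−231) = 231 − 41.2 = 189.8 → 190
  G: 85 + 0.4×(128−85) = 85 + 17.2 = 102.2 → 102
  B: 188 − 24 = 164 → 164
  → #be66a4
92% tone:
  R: 231 + 0.92×(128−231) = 231 − 94.76 = 136.24 → 136
  G: 85 + 0.92×(128−85) = 85 + 39.56 = 124.56 → 125
  B: 188 + 0.92×(128−188) = 188 − 55.2 = 132.8 → 133
  → #887d85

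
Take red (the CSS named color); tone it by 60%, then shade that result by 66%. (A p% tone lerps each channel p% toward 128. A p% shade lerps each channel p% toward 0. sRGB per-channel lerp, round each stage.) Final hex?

CSS red is rgb(255, 0, 0).
Lerp each channel 60% toward 128:
  R: 255 + 0.6×(128−255) = 255 − 76.2 = 178.8 → 179
  G: 0 + 0.6×(128−0) = 0 + 76.8 = 76.8 → 77
  B: 0 + 0.6×(128−0) = 0 + 76.8 = 76.8 → 77
After the tone: rgb(179, 77, 77) = #b34d4d.
Lerp each channel 66% toward 0:
  R: 179 + 0.66×(0−179) = 179 − 118.14 = 60.86 → 61
  G: 77 + 0.66×(0−77) = 77 − 50.82 = 26.18 → 26
  B: 77 + 0.66×(0−77) = 77 − 50.82 = 26.18 → 26
rgb(61, 26, 26) = #3d1a1a.

#3d1a1a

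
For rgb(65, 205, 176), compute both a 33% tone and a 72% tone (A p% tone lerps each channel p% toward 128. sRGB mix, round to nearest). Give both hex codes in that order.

33% tone:
  R: 65 + 0.33×(128−65) = 65 + 20.79 = 85.79 → 86
  G: 205 + 0.33×(128−205) = 205 − 25.41 = 179.59 → 180
  B: 176 − 15.84 = 160.16 → 160
  → #56B4A0
72% tone:
  R: 65 + 0.72×(128−65) = 65 + 45.36 = 110.36 → 110
  G: 205 + 0.72×(128−205) = 205 − 55.44 = 149.56 → 150
  B: 176 − 34.56 = 141.44 → 141
  → #6E968D

#56B4A0, #6E968D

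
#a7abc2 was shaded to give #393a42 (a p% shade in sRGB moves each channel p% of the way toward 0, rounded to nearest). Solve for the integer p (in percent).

66%

#a7abc2 is rgb(167, 171, 194); #393a42 is rgb(57, 58, 66).
On the B channel (widest range): 66 ≈ 194 + (p/100)(0 − 194), so p ≈ 100×(66 − 194)/(0 − 194) = -12800/-194 = 65.98.
p = 66 reproduces all three channels after rounding.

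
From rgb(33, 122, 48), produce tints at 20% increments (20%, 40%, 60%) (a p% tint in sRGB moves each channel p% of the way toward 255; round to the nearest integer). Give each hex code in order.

20%: (33 + 44.4 = 77.4→77, 122 + 26.6 = 148.6→149, 48 + 41.4 = 89.4→89) → #4D9559
40%: (33 + 88.8 = 121.8→122, 122 + 53.2 = 175.2→175, 48 + 82.8 = 130.8→131) → #7AAF83
60%: (33 + 133.2 = 166.2→166, 122 + 79.8 = 201.8→202, 48 + 124.2 = 172.2→172) → #A6CAAC

#4D9559, #7AAF83, #A6CAAC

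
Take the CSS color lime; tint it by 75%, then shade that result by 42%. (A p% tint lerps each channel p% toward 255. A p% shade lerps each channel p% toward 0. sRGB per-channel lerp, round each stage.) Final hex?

#6f946f

CSS lime is rgb(0, 255, 0).
Lerp each channel 75% toward 255:
  R: 0 + 191.25 = 191.25 → 191
  G: 255 + 0 = 255 → 255
  B: 0 + 0.75×(255−0) = 0 + 191.25 = 191.25 → 191
After the tint: rgb(191, 255, 191) = #bfffbf.
A 42% shade moves each channel 42% toward 0:
  R: 191 + 0.42×(0−191) = 191 − 80.22 = 110.78 → 111
  G: 255 + 0.42×(0−255) = 255 − 107.1 = 147.9 → 148
  B: 191 + 0.42×(0−191) = 191 − 80.22 = 110.78 → 111
rgb(111, 148, 111) = #6f946f.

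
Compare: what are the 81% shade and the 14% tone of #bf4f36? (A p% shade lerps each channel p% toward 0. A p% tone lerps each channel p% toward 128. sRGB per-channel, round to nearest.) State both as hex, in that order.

#240f0a, #b65640

#bf4f36 is rgb(191, 79, 54).
81% shade:
  R: 191 + 0.81×(0−191) = 191 − 154.71 = 36.29 → 36
  G: 79 + 0.81×(0−79) = 79 − 63.99 = 15.01 → 15
  B: 54 + 0.81×(0−54) = 54 − 43.74 = 10.26 → 10
  → #240f0a
14% tone:
  R: 191 + 0.14×(128−191) = 191 − 8.82 = 182.18 → 182
  G: 79 + 0.14×(128−79) = 79 + 6.86 = 85.86 → 86
  B: 54 + 0.14×(128−54) = 54 + 10.36 = 64.36 → 64
  → #b65640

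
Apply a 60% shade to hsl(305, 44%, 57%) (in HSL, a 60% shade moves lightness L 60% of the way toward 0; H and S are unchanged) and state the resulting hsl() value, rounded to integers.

hsl(305, 44%, 23%)

L moves 60% from 57 toward 0: 57 − 34.2 = 22.8 → 23.
H and S are unchanged.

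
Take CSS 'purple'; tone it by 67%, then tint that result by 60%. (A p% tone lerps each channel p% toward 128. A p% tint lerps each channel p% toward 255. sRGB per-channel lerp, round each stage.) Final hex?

CSS purple is rgb(128, 0, 128).
A 67% tone moves each channel 67% toward 128:
  R: 128 + 0.67×(128−128) = 128 + 0 = 128 → 128
  G: 0 + 0.67×(128−0) = 0 + 85.76 = 85.76 → 86
  B: 128 + 0.67×(128−128) = 128 + 0 = 128 → 128
After the tone: rgb(128, 86, 128) = #805680.
Per channel, c → c + 0.6(255 − c):
  R: 128 + 0.6×(255−128) = 128 + 76.2 = 204.2 → 204
  G: 86 + 0.6×(255−86) = 86 + 101.4 = 187.4 → 187
  B: 128 + 76.2 = 204.2 → 204
rgb(204, 187, 204) = #ccbbcc.

#ccbbcc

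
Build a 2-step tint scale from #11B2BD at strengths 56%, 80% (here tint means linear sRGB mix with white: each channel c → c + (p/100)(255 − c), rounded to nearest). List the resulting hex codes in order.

#96DDE2, #CFF0F2

#11B2BD is rgb(17, 178, 189).
56%: (17 + 133.28 = 150.28→150, 178 + 43.12 = 221.12→221, 189 + 36.96 = 225.96→226) → #96DDE2
80%: (17 + 190.4 = 207.4→207, 178 + 61.6 = 239.6→240, 189 + 52.8 = 241.8→242) → #CFF0F2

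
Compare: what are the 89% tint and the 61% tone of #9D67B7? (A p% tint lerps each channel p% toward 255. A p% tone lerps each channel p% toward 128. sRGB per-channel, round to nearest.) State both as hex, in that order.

#F4EEF7, #8B7695

#9D67B7 is rgb(157, 103, 183).
89% tint:
  R: 157 + 0.89×(255−157) = 157 + 87.22 = 244.22 → 244
  G: 103 + 135.28 = 238.28 → 238
  B: 183 + 0.89×(255−183) = 183 + 64.08 = 247.08 → 247
  → #F4EEF7
61% tone:
  R: 157 − 17.69 = 139.31 → 139
  G: 103 + 15.25 = 118.25 → 118
  B: 183 + 0.61×(128−183) = 183 − 33.55 = 149.45 → 149
  → #8B7695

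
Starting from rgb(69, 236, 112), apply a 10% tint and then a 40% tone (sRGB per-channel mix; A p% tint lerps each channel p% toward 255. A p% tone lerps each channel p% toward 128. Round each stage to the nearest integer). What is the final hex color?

Per channel, c → c + 0.1(255 − c):
  R: 69 + 0.1×(255−69) = 69 + 18.6 = 87.6 → 88
  G: 236 + 1.9 = 237.9 → 238
  B: 112 + 14.3 = 126.3 → 126
After the tint: rgb(88, 238, 126) = #58EE7E.
A 40% tone moves each channel 40% toward 128:
  R: 88 + 0.4×(128−88) = 88 + 16 = 104 → 104
  G: 238 − 44 = 194 → 194
  B: 126 + 0.4×(128−126) = 126 + 0.8 = 126.8 → 127
rgb(104, 194, 127) = #68C27F.

#68C27F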